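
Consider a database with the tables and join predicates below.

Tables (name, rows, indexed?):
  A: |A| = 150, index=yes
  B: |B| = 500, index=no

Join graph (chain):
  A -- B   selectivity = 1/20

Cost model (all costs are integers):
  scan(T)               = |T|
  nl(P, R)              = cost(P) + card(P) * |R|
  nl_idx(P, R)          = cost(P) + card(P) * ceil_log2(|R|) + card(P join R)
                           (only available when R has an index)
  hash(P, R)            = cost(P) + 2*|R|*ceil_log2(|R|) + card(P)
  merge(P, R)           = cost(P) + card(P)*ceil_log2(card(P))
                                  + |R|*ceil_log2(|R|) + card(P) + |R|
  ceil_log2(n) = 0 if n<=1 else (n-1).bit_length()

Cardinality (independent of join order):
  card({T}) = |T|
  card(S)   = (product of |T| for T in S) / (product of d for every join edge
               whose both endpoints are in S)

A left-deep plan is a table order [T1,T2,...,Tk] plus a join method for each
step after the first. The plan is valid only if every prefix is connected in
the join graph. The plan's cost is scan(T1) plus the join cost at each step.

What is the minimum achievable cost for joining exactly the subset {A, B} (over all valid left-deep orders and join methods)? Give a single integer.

Selinger DP over subsets of {A,B}:
  {A}: scan cost=150, card=150
  {B}: scan cost=500, card=500
  {AB}: card=3750; try (A,hash)→3400, (B,merge)→6500, (A,merge)→6850, (A,nl_idx)→8250, (B,hash)→9300, (B,nl)→75150 …(+1); best=3400 via (A,hash)

3400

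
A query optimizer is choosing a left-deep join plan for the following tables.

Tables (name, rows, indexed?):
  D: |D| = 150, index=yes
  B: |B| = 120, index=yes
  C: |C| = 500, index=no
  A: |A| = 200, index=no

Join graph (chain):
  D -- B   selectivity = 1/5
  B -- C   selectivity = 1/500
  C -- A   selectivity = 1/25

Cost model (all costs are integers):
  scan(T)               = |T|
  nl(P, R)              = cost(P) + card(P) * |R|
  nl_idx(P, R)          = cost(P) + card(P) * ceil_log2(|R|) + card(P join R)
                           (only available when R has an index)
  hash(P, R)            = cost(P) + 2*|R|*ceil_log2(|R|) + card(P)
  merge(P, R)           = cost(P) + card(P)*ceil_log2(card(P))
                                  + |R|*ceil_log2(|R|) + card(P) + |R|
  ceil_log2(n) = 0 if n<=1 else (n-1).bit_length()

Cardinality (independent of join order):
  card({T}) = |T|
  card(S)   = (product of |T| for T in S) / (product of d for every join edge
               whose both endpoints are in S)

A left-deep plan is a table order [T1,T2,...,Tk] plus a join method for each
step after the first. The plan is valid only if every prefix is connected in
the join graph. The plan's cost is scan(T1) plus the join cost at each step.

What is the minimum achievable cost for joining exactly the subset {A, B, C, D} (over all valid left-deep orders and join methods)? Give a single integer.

Selinger DP over subsets of {A,B,C,D}:
  {D}: scan cost=150, card=150
  {B}: scan cost=120, card=120
  {C}: scan cost=500, card=500
  {A}: scan cost=200, card=200
  {BD}: card=3600; try (B,hash)→1980, (D,merge)→2430, (B,merge)→2460, (D,hash)→2640, (D,nl_idx)→4680, (B,nl_idx)→4800 …(+2); best=1980 via (B,hash)
  {BC}: card=120; try (B,hash)→2680, (B,nl_idx)→4120, (C,merge)→6080, (B,merge)→6460, (C,hash)→9240, (C,nl)→60120 …(+1); best=2680 via (B,hash)
  {AC}: card=4000; try (A,hash)→4200, (C,merge)→7000, (A,merge)→7300, (C,hash)→9400, (C,nl)→100200, (A,nl)→100500; best=4200 via (A,hash)
  {BCD}: card=3600; try (D,merge)→4990, (D,hash)→5200, (D,nl_idx)→7240, (C,hash)→14580, (D,nl)→20680, (C,merge)→53780 …(+1); best=4990 via (D,merge)
  {ABC}: card=960; try (A,merge)→5440, (A,hash)→6000, (B,hash)→9880, (A,nl)→26680, (B,nl_idx)→33160, (B,merge)→57160 …(+1); best=5440 via (A,merge)
  {ABCD}: card=28800; try (D,hash)→8800, (A,hash)→11790, (D,merge)→17350, (D,nl_idx)→41920, (A,merge)→53590, (D,nl)→149440 …(+1); best=8800 via (D,hash)

8800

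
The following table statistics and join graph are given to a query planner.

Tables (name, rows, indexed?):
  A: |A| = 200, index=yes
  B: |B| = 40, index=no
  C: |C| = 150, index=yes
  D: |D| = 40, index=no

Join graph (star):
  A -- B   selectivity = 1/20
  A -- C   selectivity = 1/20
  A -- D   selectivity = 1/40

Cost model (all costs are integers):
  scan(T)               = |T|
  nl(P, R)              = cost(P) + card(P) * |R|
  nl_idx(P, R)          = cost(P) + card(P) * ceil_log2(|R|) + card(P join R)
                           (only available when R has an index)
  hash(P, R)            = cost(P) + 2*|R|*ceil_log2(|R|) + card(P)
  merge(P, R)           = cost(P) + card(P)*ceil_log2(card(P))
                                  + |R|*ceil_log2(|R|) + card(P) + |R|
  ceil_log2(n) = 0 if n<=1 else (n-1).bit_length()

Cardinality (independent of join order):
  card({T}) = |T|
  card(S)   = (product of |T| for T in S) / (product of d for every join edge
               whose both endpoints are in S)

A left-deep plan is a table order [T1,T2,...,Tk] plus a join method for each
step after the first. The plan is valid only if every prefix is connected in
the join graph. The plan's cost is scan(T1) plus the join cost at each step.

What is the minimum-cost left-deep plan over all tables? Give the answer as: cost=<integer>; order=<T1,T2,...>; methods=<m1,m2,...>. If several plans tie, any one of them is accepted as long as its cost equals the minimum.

cost=4040; order=D,A,B,C; methods=nl_idx,hash,hash

Selinger DP (subsets sized 1..n):
  {A}: scan cost=200, card=200
  {B}: scan cost=40, card=40
  {C}: scan cost=150, card=150
  {D}: scan cost=40, card=40
  {AB}: card=400; try (A,nl_idx)→760, (B,hash)→880, (A,merge)→2120, (B,merge)→2280, (A,hash)→3280, (A,nl)→8040 …(+1); best=760 via (A,nl_idx)
  {AC}: card=1500; try (C,hash)→2800, (A,nl_idx)→2850, (C,nl_idx)→3300, (A,merge)→3300, (C,merge)→3350, (A,hash)→3500 …(+2); best=2800 via (C,hash)
  {AD}: card=200; try (A,nl_idx)→560, (D,hash)→880, (A,merge)→2120, (D,merge)→2280, (A,hash)→3280, (A,nl)→8040 …(+1); best=560 via (A,nl_idx)
  {ABC}: card=3000; try (C,hash)→3560, (B,hash)→4780, (C,merge)→6110, (C,nl_idx)→6960, (B,merge)→21080, (C,nl)→60760 …(+1); best=3560 via (C,hash)
  {ABD}: card=400; try (B,hash)→1240, (D,hash)→1640, (B,merge)→2640, (D,merge)→5040, (B,nl)→8560, (D,nl)→16760; best=1240 via (B,hash)
  {ACD}: card=1500; try (C,hash)→3160, (C,nl_idx)→3660, (C,merge)→3710, (D,hash)→4780, (D,merge)→21080, (C,nl)→30560 …(+1); best=3160 via (C,hash)
  {ABCD}: card=3000; try (C,hash)→4040, (B,hash)→5140, (C,merge)→6590, (D,hash)→7040, (C,nl_idx)→7440, (B,merge)→21440 …(+4); best=4040 via (C,hash)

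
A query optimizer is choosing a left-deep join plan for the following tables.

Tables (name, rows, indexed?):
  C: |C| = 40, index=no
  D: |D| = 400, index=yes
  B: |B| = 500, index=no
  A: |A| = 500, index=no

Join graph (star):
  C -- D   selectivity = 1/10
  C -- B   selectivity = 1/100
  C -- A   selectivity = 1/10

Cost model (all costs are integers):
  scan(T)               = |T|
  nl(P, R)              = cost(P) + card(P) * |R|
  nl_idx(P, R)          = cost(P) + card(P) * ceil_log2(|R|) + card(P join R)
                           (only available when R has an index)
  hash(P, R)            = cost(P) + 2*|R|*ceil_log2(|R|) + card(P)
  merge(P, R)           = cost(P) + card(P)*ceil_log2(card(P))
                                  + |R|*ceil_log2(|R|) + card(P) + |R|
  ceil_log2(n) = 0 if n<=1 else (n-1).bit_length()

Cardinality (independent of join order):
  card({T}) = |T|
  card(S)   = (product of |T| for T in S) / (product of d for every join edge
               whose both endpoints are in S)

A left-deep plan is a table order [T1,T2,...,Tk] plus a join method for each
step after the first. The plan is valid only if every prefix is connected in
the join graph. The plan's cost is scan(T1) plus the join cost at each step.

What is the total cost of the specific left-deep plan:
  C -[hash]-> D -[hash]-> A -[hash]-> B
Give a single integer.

step 1: scan C: cost=40, card=40
step 2: join D via hash
    card(P join D) = 40*400/(10) = 1600
    cost = 40 + 2*400*9 + 40 = 7280
step 3: join A via hash
    card(P join A) = 1600*500/(10) = 80000
    cost = 7280 + 2*500*9 + 1600 = 17880
step 4: join B via hash
    card(P join B) = 80000*500/(100) = 400000
    cost = 17880 + 2*500*9 + 80000 = 106880

106880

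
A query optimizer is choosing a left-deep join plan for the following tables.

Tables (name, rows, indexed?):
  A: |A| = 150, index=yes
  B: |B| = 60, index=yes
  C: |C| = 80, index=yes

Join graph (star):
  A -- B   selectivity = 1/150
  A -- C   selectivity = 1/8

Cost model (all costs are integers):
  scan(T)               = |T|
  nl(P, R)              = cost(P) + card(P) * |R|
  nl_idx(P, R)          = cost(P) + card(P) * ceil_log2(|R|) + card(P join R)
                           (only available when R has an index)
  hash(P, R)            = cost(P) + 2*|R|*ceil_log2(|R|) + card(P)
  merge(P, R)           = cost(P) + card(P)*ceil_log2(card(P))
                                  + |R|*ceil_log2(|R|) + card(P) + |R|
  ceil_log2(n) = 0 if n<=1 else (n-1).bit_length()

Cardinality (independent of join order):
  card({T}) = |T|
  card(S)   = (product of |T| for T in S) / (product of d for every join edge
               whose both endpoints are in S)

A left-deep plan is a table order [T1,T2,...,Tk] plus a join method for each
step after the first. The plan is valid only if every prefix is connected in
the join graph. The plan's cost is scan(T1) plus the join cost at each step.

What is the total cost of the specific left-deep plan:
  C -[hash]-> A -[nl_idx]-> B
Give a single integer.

12160

step 1: scan C: cost=80, card=80
step 2: join A via hash
    card(P join A) = 80*150/(8) = 1500
    cost = 80 + 2*150*8 + 80 = 2560
step 3: join B via nl_idx
    card(P join B) = 1500*60/(150) = 600
    cost = 2560 + 1500*6 + 600 = 12160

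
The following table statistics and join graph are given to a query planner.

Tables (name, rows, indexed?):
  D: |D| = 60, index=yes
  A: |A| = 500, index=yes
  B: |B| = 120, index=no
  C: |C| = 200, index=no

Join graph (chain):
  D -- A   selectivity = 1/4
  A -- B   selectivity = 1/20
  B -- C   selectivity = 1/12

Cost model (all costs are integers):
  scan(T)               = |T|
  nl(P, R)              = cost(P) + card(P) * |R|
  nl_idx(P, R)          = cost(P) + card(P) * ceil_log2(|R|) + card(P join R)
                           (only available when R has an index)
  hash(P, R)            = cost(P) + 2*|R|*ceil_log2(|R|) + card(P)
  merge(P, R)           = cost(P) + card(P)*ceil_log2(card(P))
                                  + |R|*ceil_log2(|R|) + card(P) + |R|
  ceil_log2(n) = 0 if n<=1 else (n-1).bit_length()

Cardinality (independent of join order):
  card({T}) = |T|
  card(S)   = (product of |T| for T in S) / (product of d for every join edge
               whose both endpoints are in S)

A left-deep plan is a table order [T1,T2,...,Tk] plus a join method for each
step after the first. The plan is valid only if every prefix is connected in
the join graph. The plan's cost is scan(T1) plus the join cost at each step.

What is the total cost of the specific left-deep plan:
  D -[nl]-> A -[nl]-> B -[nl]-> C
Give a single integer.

step 1: scan D: cost=60, card=60
step 2: join A via nl
    card(P join A) = 60*500/(4) = 7500
    cost = 60 + 60*500 = 30060
step 3: join B via nl
    card(P join B) = 7500*120/(20) = 45000
    cost = 30060 + 7500*120 = 930060
step 4: join C via nl
    card(P join C) = 45000*200/(12) = 750000
    cost = 930060 + 45000*200 = 9930060

9930060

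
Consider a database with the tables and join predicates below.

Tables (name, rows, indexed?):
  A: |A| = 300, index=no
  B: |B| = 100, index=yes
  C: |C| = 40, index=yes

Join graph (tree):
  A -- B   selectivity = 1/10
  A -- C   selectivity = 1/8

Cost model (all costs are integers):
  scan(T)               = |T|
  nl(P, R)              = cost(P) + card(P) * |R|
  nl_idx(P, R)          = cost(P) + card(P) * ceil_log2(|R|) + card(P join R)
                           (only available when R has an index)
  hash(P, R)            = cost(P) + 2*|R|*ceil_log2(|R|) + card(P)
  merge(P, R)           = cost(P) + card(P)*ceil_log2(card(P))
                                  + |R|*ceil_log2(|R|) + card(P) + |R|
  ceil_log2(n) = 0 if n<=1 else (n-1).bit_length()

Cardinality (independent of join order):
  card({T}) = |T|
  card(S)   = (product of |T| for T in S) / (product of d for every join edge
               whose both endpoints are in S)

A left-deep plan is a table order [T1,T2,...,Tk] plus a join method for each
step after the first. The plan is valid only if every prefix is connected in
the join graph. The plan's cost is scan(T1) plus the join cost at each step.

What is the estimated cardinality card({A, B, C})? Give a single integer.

15000

Tables in S: A(300), B(100), C(40)
Edges inside S: A-B(d=10), A-C(d=8)
numerator = 300 * 100 * 40 = 1200000
denominator = 10 * 8 = 80
card(S) = 1200000 / 80 = 15000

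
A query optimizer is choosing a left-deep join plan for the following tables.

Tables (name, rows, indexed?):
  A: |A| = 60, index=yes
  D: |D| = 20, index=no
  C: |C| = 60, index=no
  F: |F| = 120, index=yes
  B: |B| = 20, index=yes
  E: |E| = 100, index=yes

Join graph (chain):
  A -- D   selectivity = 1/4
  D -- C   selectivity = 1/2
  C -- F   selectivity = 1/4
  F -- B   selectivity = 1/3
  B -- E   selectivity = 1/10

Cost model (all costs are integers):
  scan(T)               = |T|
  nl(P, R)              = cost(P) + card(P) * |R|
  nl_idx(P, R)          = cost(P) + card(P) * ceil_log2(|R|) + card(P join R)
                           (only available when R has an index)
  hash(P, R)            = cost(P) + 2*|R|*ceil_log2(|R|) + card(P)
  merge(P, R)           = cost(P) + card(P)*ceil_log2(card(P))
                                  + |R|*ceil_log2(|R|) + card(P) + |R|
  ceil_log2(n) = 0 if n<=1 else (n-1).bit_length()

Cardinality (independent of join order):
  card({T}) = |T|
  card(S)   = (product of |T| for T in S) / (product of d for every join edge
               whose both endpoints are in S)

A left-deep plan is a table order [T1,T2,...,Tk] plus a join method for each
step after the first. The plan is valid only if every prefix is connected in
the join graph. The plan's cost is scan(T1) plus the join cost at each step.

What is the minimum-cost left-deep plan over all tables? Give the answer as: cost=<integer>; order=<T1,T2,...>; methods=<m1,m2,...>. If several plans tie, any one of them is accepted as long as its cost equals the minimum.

cost=1331880; order=B,E,F,C,D,A; methods=nl_idx,hash,hash,hash,hash

Selinger DP (subsets sized 1..n):
  {A}: scan cost=60, card=60
  {D}: scan cost=20, card=20
  {C}: scan cost=60, card=60
  {F}: scan cost=120, card=120
  {B}: scan cost=20, card=20
  {E}: scan cost=100, card=100
  {AD}: card=300; try (D,hash)→320, (A,nl_idx)→440, (A,merge)→560, (D,merge)→600, (A,hash)→760, (A,nl)→1220 …(+1); best=320 via (D,hash)
  {CD}: card=600; try (D,hash)→320, (C,merge)→560, (D,merge)→600, (C,hash)→760, (C,nl)→1220, (D,nl)→1260; best=320 via (D,hash)
  {CF}: card=1800; try (C,hash)→960, (F,merge)→1440, (C,merge)→1500, (F,hash)→1800, (F,nl_idx)→2280, (F,nl)→7260 …(+1); best=960 via (C,hash)
  {BF}: card=800; try (B,hash)→440, (F,nl_idx)→960, (F,merge)→1100, (B,merge)→1200, (B,nl_idx)→1520, (F,hash)→1720 …(+2); best=440 via (B,hash)
  {BE}: card=200; try (E,nl_idx)→360, (B,hash)→400, (B,nl_idx)→800, (E,merge)→940, (B,merge)→1020, (E,hash)→1440 …(+2); best=360 via (E,nl_idx)
  {ACD}: card=9000; try (C,hash)→1340, (A,hash)→1640, (C,merge)→3740, (A,merge)→7340, (A,nl_idx)→12920, (C,nl)→18320 …(+1); best=1340 via (C,hash)
  {CDF}: card=18000; try (F,hash)→2600, (D,hash)→2960, (F,merge)→7880, (F,nl_idx)→22520, (D,merge)→22680, (D,nl)→36960 …(+1); best=2600 via (F,hash)
  {BCF}: card=12000; try (C,hash)→1960, (B,hash)→2960, (C,merge)→9660, (B,nl_idx)→21960, (B,merge)→22680, (B,nl)→36960 …(+1); best=1960 via (C,hash)
  {BEF}: card=8000; try (F,hash)→2240, (E,hash)→2640, (F,merge)→3120, (F,nl_idx)→9760, (E,merge)→10040, (E,nl_idx)→14040 …(+2); best=2240 via (F,hash)
  {ACDF}: card=270000; try (F,hash)→12020, (A,hash)→21320, (F,merge)→137300, (A,merge)→291020, (F,nl_idx)→334340, (A,nl_idx)→380600 …(+2); best=12020 via (F,hash)
  {BCDF}: card=120000; try (D,hash)→14160, (B,hash)→20800, (D,merge)→182080, (B,nl_idx)→212600, (D,nl)→241960, (B,merge)→290720 …(+1); best=14160 via (D,hash)
  {BCEF}: card=120000; try (C,hash)→10960, (E,hash)→15360, (C,merge)→114660, (E,merge)→182760, (E,nl_idx)→205960, (C,nl)→482240 …(+1); best=10960 via (C,hash)
  {ABCDF}: card=1800000; try (A,hash)→134880, (B,hash)→282220, (A,merge)→2174580, (A,nl_idx)→2534160, (B,nl_idx)→3162020, (B,nl)→5412020 …(+2); best=134880 via (A,hash)
  {BCDEF}: card=1200000; try (D,hash)→131160, (E,hash)→135560, (E,nl_idx)→2054160, (D,merge)→2171080, (E,merge)→2174960, (D,nl)→2410960 …(+1); best=131160 via (D,hash)
  {ABCDEF}: card=18000000; try (A,hash)→1331880, (E,hash)→1936280, (A,nl_idx)→25331160, (A,merge)→26531580, (E,nl_idx)→30734880, (E,merge)→39735680 …(+2); best=1331880 via (A,hash)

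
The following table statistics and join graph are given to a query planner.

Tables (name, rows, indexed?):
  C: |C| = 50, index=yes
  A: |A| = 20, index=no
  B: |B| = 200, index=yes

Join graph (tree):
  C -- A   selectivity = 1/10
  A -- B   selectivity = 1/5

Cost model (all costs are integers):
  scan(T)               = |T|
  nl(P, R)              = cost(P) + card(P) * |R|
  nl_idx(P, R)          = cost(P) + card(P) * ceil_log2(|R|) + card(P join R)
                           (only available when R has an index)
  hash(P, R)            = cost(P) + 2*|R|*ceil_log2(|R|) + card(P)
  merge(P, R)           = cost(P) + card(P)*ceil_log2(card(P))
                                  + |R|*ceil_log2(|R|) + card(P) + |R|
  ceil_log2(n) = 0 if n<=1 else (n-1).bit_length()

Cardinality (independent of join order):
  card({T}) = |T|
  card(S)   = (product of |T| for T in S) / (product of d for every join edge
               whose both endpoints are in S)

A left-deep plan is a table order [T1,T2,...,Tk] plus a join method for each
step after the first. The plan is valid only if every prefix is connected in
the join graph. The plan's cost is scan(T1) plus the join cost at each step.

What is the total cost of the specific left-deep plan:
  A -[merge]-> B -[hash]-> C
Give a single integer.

3340

step 1: scan A: cost=20, card=20
step 2: join B via merge
    card(P join B) = 20*200/(5) = 800
    cost = 20 + 20*5 + 200*8 + 20 + 200 = 1940
step 3: join C via hash
    card(P join C) = 800*50/(10) = 4000
    cost = 1940 + 2*50*6 + 800 = 3340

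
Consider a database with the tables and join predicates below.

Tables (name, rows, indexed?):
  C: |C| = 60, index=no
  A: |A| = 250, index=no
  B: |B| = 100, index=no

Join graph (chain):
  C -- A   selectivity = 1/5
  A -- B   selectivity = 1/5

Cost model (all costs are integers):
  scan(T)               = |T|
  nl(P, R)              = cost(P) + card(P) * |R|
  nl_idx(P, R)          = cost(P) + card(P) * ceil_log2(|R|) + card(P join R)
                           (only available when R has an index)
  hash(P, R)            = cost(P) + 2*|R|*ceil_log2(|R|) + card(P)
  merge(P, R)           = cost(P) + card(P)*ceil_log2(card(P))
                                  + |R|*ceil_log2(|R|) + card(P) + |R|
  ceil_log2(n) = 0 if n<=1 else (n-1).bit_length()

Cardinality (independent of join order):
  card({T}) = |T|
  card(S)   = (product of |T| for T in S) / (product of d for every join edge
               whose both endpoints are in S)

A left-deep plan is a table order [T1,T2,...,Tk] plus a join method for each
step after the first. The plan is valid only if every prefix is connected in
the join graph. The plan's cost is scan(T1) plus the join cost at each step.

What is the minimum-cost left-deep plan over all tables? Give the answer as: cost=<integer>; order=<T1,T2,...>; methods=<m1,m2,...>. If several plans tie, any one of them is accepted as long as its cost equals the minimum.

cost=5620; order=A,C,B; methods=hash,hash

Selinger DP (subsets sized 1..n):
  {C}: scan cost=60, card=60
  {A}: scan cost=250, card=250
  {B}: scan cost=100, card=100
  {AC}: card=3000; try (C,hash)→1220, (A,merge)→2730, (C,merge)→2920, (A,hash)→4120, (A,nl)→15060, (C,nl)→15250; best=1220 via (C,hash)
  {AB}: card=5000; try (B,hash)→1900, (A,merge)→3150, (B,merge)→3300, (A,hash)→4200, (A,nl)→25100, (B,nl)→25250; best=1900 via (B,hash)
  {ABC}: card=60000; try (B,hash)→5620, (C,hash)→7620, (B,merge)→41020, (C,merge)→72320, (B,nl)→301220, (C,nl)→301900; best=5620 via (B,hash)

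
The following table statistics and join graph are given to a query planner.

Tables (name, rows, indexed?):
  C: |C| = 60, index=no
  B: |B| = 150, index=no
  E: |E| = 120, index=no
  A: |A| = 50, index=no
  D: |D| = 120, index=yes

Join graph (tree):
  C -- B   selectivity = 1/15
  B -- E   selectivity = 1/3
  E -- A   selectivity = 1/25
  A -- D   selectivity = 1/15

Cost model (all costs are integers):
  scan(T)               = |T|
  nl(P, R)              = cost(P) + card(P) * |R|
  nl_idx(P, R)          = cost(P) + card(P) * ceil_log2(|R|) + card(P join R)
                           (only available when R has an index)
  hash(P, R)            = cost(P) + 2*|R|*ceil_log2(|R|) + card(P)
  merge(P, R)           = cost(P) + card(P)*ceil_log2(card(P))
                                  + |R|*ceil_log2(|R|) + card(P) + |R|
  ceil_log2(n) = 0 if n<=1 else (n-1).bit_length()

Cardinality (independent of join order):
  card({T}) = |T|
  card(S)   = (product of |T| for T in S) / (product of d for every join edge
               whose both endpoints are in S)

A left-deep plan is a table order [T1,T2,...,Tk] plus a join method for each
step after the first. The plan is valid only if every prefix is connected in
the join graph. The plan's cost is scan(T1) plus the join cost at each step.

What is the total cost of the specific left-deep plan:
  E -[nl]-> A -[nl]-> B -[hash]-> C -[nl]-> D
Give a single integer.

5814840

step 1: scan E: cost=120, card=120
step 2: join A via nl
    card(P join A) = 120*50/(25) = 240
    cost = 120 + 120*50 = 6120
step 3: join B via nl
    card(P join B) = 240*150/(3) = 12000
    cost = 6120 + 240*150 = 42120
step 4: join C via hash
    card(P join C) = 12000*60/(15) = 48000
    cost = 42120 + 2*60*6 + 12000 = 54840
step 5: join D via nl
    card(P join D) = 48000*120/(15) = 384000
    cost = 54840 + 48000*120 = 5814840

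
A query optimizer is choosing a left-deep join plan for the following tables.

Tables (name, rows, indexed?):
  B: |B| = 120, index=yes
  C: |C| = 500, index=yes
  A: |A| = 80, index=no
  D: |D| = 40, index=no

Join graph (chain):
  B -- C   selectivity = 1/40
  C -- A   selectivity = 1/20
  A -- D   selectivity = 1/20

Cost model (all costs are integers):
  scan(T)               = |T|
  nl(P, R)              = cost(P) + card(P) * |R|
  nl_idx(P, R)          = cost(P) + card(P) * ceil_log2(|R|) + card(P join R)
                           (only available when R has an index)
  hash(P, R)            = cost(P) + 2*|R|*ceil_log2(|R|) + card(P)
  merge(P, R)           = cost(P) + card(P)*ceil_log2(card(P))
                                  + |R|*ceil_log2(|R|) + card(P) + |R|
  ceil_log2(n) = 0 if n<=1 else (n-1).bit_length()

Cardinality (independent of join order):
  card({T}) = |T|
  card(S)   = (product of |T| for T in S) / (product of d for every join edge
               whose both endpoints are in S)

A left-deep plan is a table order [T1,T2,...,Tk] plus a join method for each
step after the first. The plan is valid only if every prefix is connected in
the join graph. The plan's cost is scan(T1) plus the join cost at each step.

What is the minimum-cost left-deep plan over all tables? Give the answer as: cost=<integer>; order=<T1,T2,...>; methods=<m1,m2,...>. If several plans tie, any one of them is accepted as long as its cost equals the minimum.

cost=10280; order=C,A,D,B; methods=hash,hash,hash

Selinger DP (subsets sized 1..n):
  {B}: scan cost=120, card=120
  {C}: scan cost=500, card=500
  {A}: scan cost=80, card=80
  {D}: scan cost=40, card=40
  {BC}: card=1500; try (B,hash)→2680, (C,nl_idx)→2700, (B,nl_idx)→5500, (C,merge)→6080, (B,merge)→6460, (C,hash)→9240 …(+2); best=2680 via (B,hash)
  {AC}: card=2000; try (A,hash)→2120, (C,nl_idx)→2800, (C,merge)→5720, (A,merge)→6140, (C,hash)→9160, (C,nl)→40080 …(+1); best=2120 via (A,hash)
  {AD}: card=160; try (D,hash)→640, (A,merge)→960, (D,merge)→1000, (A,hash)→1200, (A,nl)→3240, (D,nl)→3280; best=640 via (D,hash)
  {ABC}: card=6000; try (A,hash)→5300, (B,hash)→5800, (A,merge)→21320, (B,nl_idx)→22120, (B,merge)→27080, (A,nl)→122680 …(+1); best=5300 via (A,hash)
  {ACD}: card=4000; try (D,hash)→4600, (C,nl_idx)→6080, (C,merge)→7080, (C,hash)→9800, (D,merge)→26400, (C,nl)→80640 …(+1); best=4600 via (D,hash)
  {ABCD}: card=12000; try (B,hash)→10280, (D,hash)→11780, (B,nl_idx)→44600, (B,merge)→57560, (D,merge)→89580, (D,nl)→245300 …(+1); best=10280 via (B,hash)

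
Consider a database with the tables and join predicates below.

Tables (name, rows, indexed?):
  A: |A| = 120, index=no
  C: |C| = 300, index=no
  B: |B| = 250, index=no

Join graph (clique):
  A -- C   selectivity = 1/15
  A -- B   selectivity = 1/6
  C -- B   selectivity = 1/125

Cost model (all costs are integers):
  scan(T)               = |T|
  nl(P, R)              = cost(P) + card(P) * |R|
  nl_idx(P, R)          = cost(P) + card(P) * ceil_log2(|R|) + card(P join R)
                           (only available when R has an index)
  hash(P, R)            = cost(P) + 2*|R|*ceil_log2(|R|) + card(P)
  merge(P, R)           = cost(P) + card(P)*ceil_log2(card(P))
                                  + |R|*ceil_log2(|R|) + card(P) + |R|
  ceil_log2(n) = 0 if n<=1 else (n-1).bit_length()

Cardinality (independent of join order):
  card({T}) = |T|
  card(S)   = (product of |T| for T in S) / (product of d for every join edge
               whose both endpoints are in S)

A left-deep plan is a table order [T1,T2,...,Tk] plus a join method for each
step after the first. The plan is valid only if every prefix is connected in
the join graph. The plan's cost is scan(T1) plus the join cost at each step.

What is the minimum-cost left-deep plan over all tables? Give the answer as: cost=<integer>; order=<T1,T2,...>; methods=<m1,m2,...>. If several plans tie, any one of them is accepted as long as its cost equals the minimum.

cost=6880; order=C,B,A; methods=hash,hash

Selinger DP (subsets sized 1..n):
  {A}: scan cost=120, card=120
  {C}: scan cost=300, card=300
  {B}: scan cost=250, card=250
  {AC}: card=2400; try (A,hash)→2280, (C,merge)→4080, (A,merge)→4260, (C,hash)→5640, (C,nl)→36120, (A,nl)→36300; best=2280 via (A,hash)
  {AB}: card=5000; try (A,hash)→2180, (B,merge)→3330, (A,merge)→3460, (B,hash)→4240, (B,nl)→30120, (A,nl)→30250; best=2180 via (A,hash)
  {BC}: card=600; try (B,hash)→4600, (C,merge)→5500, (B,merge)→5550, (C,hash)→5900, (C,nl)→75250, (B,nl)→75300; best=4600 via (B,hash)
  {ABC}: card=800; try (A,hash)→6880, (B,hash)→8680, (A,merge)→12160, (C,hash)→12580, (B,merge)→35730, (C,merge)→75180 …(+3); best=6880 via (A,hash)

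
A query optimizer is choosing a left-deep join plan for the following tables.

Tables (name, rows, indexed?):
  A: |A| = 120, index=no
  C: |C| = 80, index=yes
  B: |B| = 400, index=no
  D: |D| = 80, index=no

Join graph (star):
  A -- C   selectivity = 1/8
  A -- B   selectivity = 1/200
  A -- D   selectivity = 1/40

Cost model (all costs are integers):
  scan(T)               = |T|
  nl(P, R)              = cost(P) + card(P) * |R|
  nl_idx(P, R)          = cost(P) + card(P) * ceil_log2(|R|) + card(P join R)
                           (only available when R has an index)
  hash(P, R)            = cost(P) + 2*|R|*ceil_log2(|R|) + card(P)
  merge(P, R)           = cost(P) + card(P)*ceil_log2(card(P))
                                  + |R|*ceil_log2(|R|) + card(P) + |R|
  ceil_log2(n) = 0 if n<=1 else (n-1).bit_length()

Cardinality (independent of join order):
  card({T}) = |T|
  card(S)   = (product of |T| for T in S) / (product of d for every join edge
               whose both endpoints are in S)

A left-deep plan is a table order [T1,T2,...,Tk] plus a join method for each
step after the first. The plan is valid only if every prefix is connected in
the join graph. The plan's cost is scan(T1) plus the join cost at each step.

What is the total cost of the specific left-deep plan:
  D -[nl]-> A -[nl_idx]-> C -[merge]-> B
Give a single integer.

48960

step 1: scan D: cost=80, card=80
step 2: join A via nl
    card(P join A) = 80*120/(40) = 240
    cost = 80 + 80*120 = 9680
step 3: join C via nl_idx
    card(P join C) = 240*80/(8) = 2400
    cost = 9680 + 240*7 + 2400 = 13760
step 4: join B via merge
    card(P join B) = 2400*400/(200) = 4800
    cost = 13760 + 2400*12 + 400*9 + 2400 + 400 = 48960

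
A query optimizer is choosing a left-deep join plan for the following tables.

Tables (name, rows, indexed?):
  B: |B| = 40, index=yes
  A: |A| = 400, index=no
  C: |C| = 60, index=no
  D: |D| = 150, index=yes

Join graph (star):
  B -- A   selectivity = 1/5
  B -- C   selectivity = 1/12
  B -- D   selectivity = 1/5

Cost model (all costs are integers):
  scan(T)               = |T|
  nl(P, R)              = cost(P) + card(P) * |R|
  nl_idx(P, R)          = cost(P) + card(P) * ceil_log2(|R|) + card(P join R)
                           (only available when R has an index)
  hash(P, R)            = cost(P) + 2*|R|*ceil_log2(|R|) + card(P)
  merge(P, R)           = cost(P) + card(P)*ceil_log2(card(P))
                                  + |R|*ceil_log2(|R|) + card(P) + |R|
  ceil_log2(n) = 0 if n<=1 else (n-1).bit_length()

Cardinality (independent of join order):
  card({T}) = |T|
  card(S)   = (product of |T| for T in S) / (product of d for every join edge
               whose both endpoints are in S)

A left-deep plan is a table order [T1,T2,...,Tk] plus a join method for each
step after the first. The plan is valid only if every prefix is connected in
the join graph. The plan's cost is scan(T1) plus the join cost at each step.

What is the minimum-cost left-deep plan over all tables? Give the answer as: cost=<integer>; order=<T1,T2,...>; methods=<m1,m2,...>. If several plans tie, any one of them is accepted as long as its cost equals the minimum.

cost=15900; order=D,B,C,A; methods=hash,hash,hash

Selinger DP (subsets sized 1..n):
  {B}: scan cost=40, card=40
  {A}: scan cost=400, card=400
  {C}: scan cost=60, card=60
  {D}: scan cost=150, card=150
  {AB}: card=3200; try (B,hash)→1280, (A,merge)→4320, (B,merge)→4680, (B,nl_idx)→6000, (A,hash)→7280, (A,nl)→16040 …(+1); best=1280 via (B,hash)
  {BC}: card=200; try (B,hash)→600, (B,nl_idx)→620, (C,merge)→740, (B,merge)→760, (C,hash)→800, (C,nl)→2440 …(+1); best=600 via (B,hash)
  {BD}: card=1200; try (B,hash)→780, (D,nl_idx)→1560, (D,merge)→1670, (B,merge)→1780, (B,nl_idx)→2250, (D,hash)→2480 …(+2); best=780 via (B,hash)
  {ABC}: card=16000; try (C,hash)→5200, (A,merge)→6400, (A,hash)→8000, (C,merge)→43300, (A,nl)→80600, (C,nl)→193280; best=5200 via (C,hash)
  {ABD}: card=96000; try (D,hash)→6880, (A,hash)→9180, (A,merge)→19180, (D,merge)→44230, (D,nl_idx)→122880, (A,nl)→480780 …(+1); best=6880 via (D,hash)
  {BCD}: card=6000; try (C,hash)→2700, (D,hash)→3200, (D,merge)→3750, (D,nl_idx)→8200, (C,merge)→15600, (D,nl)→30600 …(+1); best=2700 via (C,hash)
  {ABCD}: card=480000; try (A,hash)→15900, (D,hash)→23600, (A,merge)→90700, (C,hash)→103600, (D,merge)→246550, (D,nl_idx)→613200 …(+4); best=15900 via (A,hash)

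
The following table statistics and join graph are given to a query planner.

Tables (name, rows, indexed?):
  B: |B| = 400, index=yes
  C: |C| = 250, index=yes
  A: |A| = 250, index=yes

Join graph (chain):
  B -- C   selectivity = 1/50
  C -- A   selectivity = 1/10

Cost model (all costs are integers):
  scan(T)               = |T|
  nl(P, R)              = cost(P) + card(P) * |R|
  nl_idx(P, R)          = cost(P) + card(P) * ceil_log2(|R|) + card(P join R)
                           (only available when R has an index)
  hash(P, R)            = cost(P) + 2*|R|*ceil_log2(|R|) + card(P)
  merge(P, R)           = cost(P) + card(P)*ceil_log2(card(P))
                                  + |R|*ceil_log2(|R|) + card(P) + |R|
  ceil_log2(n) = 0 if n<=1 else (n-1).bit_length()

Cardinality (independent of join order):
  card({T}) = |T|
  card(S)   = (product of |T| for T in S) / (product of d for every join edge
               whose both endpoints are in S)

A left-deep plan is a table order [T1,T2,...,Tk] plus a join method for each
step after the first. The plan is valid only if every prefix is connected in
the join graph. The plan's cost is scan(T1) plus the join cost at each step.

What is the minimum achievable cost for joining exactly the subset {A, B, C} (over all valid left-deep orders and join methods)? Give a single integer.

10500

Selinger DP over subsets of {A,B,C}:
  {B}: scan cost=400, card=400
  {C}: scan cost=250, card=250
  {A}: scan cost=250, card=250
  {BC}: card=2000; try (B,nl_idx)→4500, (C,hash)→4800, (C,nl_idx)→5600, (B,merge)→6500, (C,merge)→6650, (B,hash)→7700 …(+2); best=4500 via (B,nl_idx)
  {AC}: card=6250; try (C,hash)→4500, (A,hash)→4500, (C,merge)→4750, (A,merge)→4750, (C,nl_idx)→8500, (A,nl_idx)→8500 …(+2); best=4500 via (C,hash)
  {ABC}: card=50000; try (A,hash)→10500, (B,hash)→17950, (A,merge)→30750, (A,nl_idx)→70500, (B,merge)→96000, (B,nl_idx)→110750 …(+2); best=10500 via (A,hash)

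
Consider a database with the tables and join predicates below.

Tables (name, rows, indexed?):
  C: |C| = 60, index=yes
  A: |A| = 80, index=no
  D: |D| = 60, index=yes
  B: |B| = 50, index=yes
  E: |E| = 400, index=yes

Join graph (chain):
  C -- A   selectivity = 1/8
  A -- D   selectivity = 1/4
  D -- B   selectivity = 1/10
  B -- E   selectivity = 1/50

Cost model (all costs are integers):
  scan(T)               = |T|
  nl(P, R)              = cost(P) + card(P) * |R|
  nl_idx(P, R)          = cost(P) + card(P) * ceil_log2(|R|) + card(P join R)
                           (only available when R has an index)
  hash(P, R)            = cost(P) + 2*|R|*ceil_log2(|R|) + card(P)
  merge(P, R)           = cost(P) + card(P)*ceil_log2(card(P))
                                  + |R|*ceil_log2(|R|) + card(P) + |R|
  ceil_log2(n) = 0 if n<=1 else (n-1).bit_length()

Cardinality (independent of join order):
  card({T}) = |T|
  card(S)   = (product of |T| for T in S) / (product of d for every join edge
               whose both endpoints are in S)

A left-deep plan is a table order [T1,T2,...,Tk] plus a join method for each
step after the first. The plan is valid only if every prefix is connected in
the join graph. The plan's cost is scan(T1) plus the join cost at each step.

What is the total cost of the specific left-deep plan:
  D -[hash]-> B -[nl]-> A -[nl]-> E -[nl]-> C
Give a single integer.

5304720

step 1: scan D: cost=60, card=60
step 2: join B via hash
    card(P join B) = 60*50/(10) = 300
    cost = 60 + 2*50*6 + 60 = 720
step 3: join A via nl
    card(P join A) = 300*80/(4) = 6000
    cost = 720 + 300*80 = 24720
step 4: join E via nl
    card(P join E) = 6000*400/(50) = 48000
    cost = 24720 + 6000*400 = 2424720
step 5: join C via nl
    card(P join C) = 48000*60/(8) = 360000
    cost = 2424720 + 48000*60 = 5304720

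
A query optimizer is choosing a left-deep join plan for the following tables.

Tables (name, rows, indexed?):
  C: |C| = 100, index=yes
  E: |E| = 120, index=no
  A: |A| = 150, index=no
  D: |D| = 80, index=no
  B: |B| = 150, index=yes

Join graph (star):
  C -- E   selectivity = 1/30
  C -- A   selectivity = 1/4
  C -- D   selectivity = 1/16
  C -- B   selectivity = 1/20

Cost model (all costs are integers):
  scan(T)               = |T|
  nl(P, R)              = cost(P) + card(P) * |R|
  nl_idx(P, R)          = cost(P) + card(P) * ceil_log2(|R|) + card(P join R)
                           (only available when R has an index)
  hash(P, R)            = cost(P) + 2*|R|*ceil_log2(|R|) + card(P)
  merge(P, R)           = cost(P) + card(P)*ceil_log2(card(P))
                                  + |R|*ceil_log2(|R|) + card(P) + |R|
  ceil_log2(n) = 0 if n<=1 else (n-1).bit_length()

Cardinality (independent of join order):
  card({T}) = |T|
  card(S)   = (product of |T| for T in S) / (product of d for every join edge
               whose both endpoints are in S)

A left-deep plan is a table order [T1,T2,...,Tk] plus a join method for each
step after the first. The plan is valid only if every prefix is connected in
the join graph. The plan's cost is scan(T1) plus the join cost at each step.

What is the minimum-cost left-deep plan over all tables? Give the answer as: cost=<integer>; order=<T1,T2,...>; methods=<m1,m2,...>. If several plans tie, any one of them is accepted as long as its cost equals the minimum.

cost=24680; order=E,C,D,B,A; methods=nl_idx,hash,hash,hash

Selinger DP (subsets sized 1..n):
  {C}: scan cost=100, card=100
  {E}: scan cost=120, card=120
  {A}: scan cost=150, card=150
  {D}: scan cost=80, card=80
  {B}: scan cost=150, card=150
  {CE}: card=400; try (C,nl_idx)→1360, (C,hash)→1640, (E,merge)→1860, (E,hash)→1880, (C,merge)→1880, (E,nl)→12100 …(+1); best=1360 via (C,nl_idx)
  {AC}: card=3750; try (C,hash)→1700, (A,merge)→2250, (C,merge)→2300, (A,hash)→2600, (C,nl_idx)→4950, (A,nl)→15100 …(+1); best=1700 via (C,hash)
  {CD}: card=500; try (C,nl_idx)→1140, (D,hash)→1320, (C,merge)→1520, (D,merge)→1540, (C,hash)→1560, (C,nl)→8080 …(+1); best=1140 via (C,nl_idx)
  {BC}: card=750; try (B,nl_idx)→1650, (C,hash)→1700, (C,nl_idx)→1950, (B,merge)→2250, (C,merge)→2300, (B,hash)→2600 …(+2); best=1650 via (B,nl_idx)
  {ACE}: card=15000; try (A,hash)→4160, (A,merge)→6710, (E,hash)→7130, (E,merge)→51410, (A,nl)→61360, (E,nl)→451700; best=4160 via (A,hash)
  {CDE}: card=2000; try (D,hash)→2880, (E,hash)→3320, (D,merge)→6000, (E,merge)→7100, (D,nl)→33360, (E,nl)→61140; best=2880 via (D,hash)
  {BCE}: card=3000; try (E,hash)→4080, (B,hash)→4160, (B,merge)→6710, (B,nl_idx)→7560, (E,merge)→10860, (B,nl)→61360 …(+1); best=4080 via (E,hash)
  {ACD}: card=18750; try (A,hash)→4040, (D,hash)→6570, (A,merge)→7490, (D,merge)→51090, (A,nl)→76140, (D,nl)→301700; best=4040 via (A,hash)
  {ABC}: card=28125; try (A,hash)→4800, (B,hash)→7850, (A,merge)→11250, (B,merge)→51800, (B,nl_idx)→59825, (A,nl)→114150 …(+1); best=4800 via (A,hash)
  {BCD}: card=3750; try (D,hash)→3520, (B,hash)→4040, (B,merge)→7490, (B,nl_idx)→8890, (D,merge)→10540, (D,nl)→61650 …(+1); best=3520 via (D,hash)
  {ACDE}: card=75000; try (A,hash)→7280, (D,hash)→20280, (E,hash)→24470, (A,merge)→28230, (D,merge)→229800, (A,nl)→302880 …(+3); best=7280 via (A,hash)
  {ABCE}: card=112500; try (A,hash)→9480, (B,hash)→21560, (E,hash)→34605, (A,merge)→44430, (B,merge)→230510, (B,nl_idx)→236660 …(+4); best=9480 via (A,hash)
  {BCDE}: card=15000; try (B,hash)→7280, (D,hash)→8200, (E,hash)→8950, (B,merge)→28230, (B,nl_idx)→33880, (D,merge)→43720 …(+4); best=7280 via (B,hash)
  {ABCD}: card=140625; try (A,hash)→9670, (B,hash)→25190, (D,hash)→34045, (A,merge)→53620, (B,nl_idx)→294665, (B,merge)→305390 …(+4); best=9670 via (A,hash)
  {ABCDE}: card=562500; try (A,hash)→24680, (B,hash)→84680, (D,hash)→123100, (E,hash)→151975, (A,merge)→233630, (B,nl_idx)→1169780 …(+7); best=24680 via (A,hash)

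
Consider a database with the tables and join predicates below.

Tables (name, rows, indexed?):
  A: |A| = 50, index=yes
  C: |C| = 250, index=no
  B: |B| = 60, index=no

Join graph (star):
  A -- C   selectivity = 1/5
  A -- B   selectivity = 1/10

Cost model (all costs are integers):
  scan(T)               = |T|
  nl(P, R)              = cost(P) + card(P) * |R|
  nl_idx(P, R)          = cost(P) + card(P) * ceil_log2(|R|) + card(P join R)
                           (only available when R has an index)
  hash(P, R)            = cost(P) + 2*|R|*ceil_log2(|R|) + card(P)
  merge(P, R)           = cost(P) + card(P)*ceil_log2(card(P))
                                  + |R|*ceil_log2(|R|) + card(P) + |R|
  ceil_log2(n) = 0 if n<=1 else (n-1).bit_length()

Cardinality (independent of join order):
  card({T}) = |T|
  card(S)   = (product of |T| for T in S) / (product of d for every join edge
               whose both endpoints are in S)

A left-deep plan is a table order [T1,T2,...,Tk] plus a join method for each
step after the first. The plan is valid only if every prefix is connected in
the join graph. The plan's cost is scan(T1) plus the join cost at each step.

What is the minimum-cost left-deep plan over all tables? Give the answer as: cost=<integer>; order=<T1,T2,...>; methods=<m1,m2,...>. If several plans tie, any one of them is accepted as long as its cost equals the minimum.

Selinger DP (subsets sized 1..n):
  {A}: scan cost=50, card=50
  {C}: scan cost=250, card=250
  {B}: scan cost=60, card=60
  {AC}: card=2500; try (A,hash)→1100, (C,merge)→2650, (A,merge)→2850, (C,hash)→4100, (A,nl_idx)→4250, (C,nl)→12550 …(+1); best=1100 via (A,hash)
  {AB}: card=300; try (A,hash)→720, (A,nl_idx)→720, (B,hash)→820, (B,merge)→820, (A,merge)→830, (B,nl)→3050 …(+1); best=720 via (A,hash)
  {ABC}: card=15000; try (B,hash)→4320, (C,hash)→5020, (C,merge)→5970, (B,merge)→34020, (C,nl)→75720, (B,nl)→151100; best=4320 via (B,hash)

cost=4320; order=C,A,B; methods=hash,hash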